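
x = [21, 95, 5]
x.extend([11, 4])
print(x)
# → [21, 95, 5, 11, 4]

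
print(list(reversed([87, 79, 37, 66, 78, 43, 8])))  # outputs [8, 43, 78, 66, 37, 79, 87]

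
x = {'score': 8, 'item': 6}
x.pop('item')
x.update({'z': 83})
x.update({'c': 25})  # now {'score': 8, 'z': 83, 'c': 25}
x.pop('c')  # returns 25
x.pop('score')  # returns 8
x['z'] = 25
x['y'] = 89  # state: {'z': 25, 'y': 89}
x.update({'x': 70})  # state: {'z': 25, 'y': 89, 'x': 70}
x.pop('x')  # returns 70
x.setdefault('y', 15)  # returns 89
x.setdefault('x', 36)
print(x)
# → {'z': 25, 'y': 89, 'x': 36}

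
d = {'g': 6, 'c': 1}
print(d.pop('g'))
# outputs 6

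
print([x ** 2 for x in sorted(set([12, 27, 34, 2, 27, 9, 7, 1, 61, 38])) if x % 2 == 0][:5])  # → [4, 144, 1156, 1444]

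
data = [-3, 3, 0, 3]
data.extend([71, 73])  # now [-3, 3, 0, 3, 71, 73]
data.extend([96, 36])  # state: [-3, 3, 0, 3, 71, 73, 96, 36]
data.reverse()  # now [36, 96, 73, 71, 3, 0, 3, -3]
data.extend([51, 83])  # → [36, 96, 73, 71, 3, 0, 3, -3, 51, 83]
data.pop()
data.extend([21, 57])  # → [36, 96, 73, 71, 3, 0, 3, -3, 51, 21, 57]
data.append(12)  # [36, 96, 73, 71, 3, 0, 3, -3, 51, 21, 57, 12]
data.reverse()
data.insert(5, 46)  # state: [12, 57, 21, 51, -3, 46, 3, 0, 3, 71, 73, 96, 36]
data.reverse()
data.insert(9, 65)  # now [36, 96, 73, 71, 3, 0, 3, 46, -3, 65, 51, 21, 57, 12]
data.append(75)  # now [36, 96, 73, 71, 3, 0, 3, 46, -3, 65, 51, 21, 57, 12, 75]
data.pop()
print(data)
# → [36, 96, 73, 71, 3, 0, 3, 46, -3, 65, 51, 21, 57, 12]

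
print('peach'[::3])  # pc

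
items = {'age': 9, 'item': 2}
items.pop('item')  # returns 2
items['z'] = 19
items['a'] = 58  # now {'age': 9, 'z': 19, 'a': 58}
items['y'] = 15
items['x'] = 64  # {'age': 9, 'z': 19, 'a': 58, 'y': 15, 'x': 64}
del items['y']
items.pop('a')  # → 58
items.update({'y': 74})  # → {'age': 9, 'z': 19, 'x': 64, 'y': 74}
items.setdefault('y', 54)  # 74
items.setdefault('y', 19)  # 74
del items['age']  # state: {'z': 19, 'x': 64, 'y': 74}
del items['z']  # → {'x': 64, 'y': 74}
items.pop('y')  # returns 74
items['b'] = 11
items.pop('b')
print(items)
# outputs {'x': 64}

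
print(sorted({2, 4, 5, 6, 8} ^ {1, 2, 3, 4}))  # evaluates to [1, 3, 5, 6, 8]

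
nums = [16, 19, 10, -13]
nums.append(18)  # [16, 19, 10, -13, 18]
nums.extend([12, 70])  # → [16, 19, 10, -13, 18, 12, 70]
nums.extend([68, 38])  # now [16, 19, 10, -13, 18, 12, 70, 68, 38]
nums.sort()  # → [-13, 10, 12, 16, 18, 19, 38, 68, 70]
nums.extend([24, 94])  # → [-13, 10, 12, 16, 18, 19, 38, 68, 70, 24, 94]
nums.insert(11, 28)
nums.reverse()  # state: [28, 94, 24, 70, 68, 38, 19, 18, 16, 12, 10, -13]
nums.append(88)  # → [28, 94, 24, 70, 68, 38, 19, 18, 16, 12, 10, -13, 88]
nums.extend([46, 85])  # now [28, 94, 24, 70, 68, 38, 19, 18, 16, 12, 10, -13, 88, 46, 85]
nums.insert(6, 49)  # [28, 94, 24, 70, 68, 38, 49, 19, 18, 16, 12, 10, -13, 88, 46, 85]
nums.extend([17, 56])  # [28, 94, 24, 70, 68, 38, 49, 19, 18, 16, 12, 10, -13, 88, 46, 85, 17, 56]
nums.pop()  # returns 56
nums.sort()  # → [-13, 10, 12, 16, 17, 18, 19, 24, 28, 38, 46, 49, 68, 70, 85, 88, 94]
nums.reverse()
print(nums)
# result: [94, 88, 85, 70, 68, 49, 46, 38, 28, 24, 19, 18, 17, 16, 12, 10, -13]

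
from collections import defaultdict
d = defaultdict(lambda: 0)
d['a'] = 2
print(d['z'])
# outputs 0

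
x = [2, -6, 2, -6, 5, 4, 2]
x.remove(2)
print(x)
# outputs [-6, 2, -6, 5, 4, 2]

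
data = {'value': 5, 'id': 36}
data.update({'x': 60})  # {'value': 5, 'id': 36, 'x': 60}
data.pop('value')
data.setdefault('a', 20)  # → 20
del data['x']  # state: {'id': 36, 'a': 20}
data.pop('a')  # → 20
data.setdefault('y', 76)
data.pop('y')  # 76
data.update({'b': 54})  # {'id': 36, 'b': 54}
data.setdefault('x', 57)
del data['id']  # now {'b': 54, 'x': 57}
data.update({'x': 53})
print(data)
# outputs {'b': 54, 'x': 53}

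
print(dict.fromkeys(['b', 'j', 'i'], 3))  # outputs {'b': 3, 'j': 3, 'i': 3}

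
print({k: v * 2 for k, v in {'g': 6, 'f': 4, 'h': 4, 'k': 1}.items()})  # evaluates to {'g': 12, 'f': 8, 'h': 8, 'k': 2}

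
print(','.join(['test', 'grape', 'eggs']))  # test,grape,eggs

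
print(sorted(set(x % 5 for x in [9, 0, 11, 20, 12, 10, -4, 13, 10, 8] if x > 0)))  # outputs [0, 1, 2, 3, 4]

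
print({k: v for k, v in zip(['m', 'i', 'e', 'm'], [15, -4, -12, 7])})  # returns {'m': 7, 'i': -4, 'e': -12}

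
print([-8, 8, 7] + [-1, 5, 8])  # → [-8, 8, 7, -1, 5, 8]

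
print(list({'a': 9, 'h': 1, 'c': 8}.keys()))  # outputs ['a', 'h', 'c']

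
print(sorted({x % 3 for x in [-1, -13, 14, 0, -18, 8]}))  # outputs [0, 2]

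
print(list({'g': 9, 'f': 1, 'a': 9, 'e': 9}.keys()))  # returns ['g', 'f', 'a', 'e']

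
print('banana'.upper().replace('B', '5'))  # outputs 5ANANA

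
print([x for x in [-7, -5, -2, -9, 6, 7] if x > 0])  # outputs [6, 7]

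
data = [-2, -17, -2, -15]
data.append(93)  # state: [-2, -17, -2, -15, 93]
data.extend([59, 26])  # [-2, -17, -2, -15, 93, 59, 26]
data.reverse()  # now [26, 59, 93, -15, -2, -17, -2]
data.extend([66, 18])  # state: [26, 59, 93, -15, -2, -17, -2, 66, 18]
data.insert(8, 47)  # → [26, 59, 93, -15, -2, -17, -2, 66, 47, 18]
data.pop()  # 18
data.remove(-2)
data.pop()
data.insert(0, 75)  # [75, 26, 59, 93, -15, -17, -2, 66]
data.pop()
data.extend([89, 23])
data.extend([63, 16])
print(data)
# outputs [75, 26, 59, 93, -15, -17, -2, 89, 23, 63, 16]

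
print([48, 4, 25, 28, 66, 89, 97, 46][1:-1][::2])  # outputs [4, 28, 89]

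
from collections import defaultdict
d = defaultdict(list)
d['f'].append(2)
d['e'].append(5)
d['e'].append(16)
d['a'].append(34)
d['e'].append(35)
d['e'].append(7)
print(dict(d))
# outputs {'f': [2], 'e': [5, 16, 35, 7], 'a': [34]}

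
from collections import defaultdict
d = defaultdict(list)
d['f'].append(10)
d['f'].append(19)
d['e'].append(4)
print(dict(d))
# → {'f': [10, 19], 'e': [4]}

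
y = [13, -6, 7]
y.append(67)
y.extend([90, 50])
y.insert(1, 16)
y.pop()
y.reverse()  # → [90, 67, 7, -6, 16, 13]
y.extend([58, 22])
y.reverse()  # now [22, 58, 13, 16, -6, 7, 67, 90]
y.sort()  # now [-6, 7, 13, 16, 22, 58, 67, 90]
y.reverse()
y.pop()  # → -6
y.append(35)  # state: [90, 67, 58, 22, 16, 13, 7, 35]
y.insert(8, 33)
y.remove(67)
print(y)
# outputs [90, 58, 22, 16, 13, 7, 35, 33]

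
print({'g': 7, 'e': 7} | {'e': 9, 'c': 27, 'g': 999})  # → {'g': 999, 'e': 9, 'c': 27}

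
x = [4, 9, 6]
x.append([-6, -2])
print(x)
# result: [4, 9, 6, [-6, -2]]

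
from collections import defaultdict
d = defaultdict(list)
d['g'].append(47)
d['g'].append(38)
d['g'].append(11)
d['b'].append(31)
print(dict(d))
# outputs {'g': [47, 38, 11], 'b': [31]}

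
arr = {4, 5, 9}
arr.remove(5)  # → {4, 9}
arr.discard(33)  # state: {4, 9}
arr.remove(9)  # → {4}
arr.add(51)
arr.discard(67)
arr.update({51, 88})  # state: {4, 51, 88}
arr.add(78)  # {4, 51, 78, 88}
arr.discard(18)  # {4, 51, 78, 88}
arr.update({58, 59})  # {4, 51, 58, 59, 78, 88}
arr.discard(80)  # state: {4, 51, 58, 59, 78, 88}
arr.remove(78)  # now {4, 51, 58, 59, 88}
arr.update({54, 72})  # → {4, 51, 54, 58, 59, 72, 88}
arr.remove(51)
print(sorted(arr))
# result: [4, 54, 58, 59, 72, 88]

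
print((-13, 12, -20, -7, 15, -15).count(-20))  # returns 1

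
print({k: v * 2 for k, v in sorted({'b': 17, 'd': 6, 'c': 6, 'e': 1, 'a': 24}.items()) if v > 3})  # {'a': 48, 'b': 34, 'c': 12, 'd': 12}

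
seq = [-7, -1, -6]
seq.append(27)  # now [-7, -1, -6, 27]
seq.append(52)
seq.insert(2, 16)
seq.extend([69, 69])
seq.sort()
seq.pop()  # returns 69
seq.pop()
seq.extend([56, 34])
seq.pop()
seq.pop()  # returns 56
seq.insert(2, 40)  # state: [-7, -6, 40, -1, 16, 27, 52]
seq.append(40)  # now [-7, -6, 40, -1, 16, 27, 52, 40]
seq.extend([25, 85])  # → [-7, -6, 40, -1, 16, 27, 52, 40, 25, 85]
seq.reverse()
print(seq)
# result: [85, 25, 40, 52, 27, 16, -1, 40, -6, -7]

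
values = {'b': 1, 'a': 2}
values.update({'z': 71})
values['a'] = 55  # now {'b': 1, 'a': 55, 'z': 71}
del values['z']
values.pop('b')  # 1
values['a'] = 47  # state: {'a': 47}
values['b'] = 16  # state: {'a': 47, 'b': 16}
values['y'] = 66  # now {'a': 47, 'b': 16, 'y': 66}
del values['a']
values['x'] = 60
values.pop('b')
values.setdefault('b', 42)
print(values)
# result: {'y': 66, 'x': 60, 'b': 42}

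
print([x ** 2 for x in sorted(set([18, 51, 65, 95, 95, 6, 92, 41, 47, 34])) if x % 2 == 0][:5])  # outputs [36, 324, 1156, 8464]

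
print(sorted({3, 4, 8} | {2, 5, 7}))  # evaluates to [2, 3, 4, 5, 7, 8]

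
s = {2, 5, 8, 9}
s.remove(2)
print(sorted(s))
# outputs [5, 8, 9]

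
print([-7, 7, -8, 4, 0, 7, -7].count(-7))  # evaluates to 2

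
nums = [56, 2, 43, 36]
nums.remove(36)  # [56, 2, 43]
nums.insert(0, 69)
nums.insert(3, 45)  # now [69, 56, 2, 45, 43]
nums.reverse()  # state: [43, 45, 2, 56, 69]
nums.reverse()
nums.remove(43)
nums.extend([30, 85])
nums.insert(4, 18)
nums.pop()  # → 85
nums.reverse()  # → [30, 18, 45, 2, 56, 69]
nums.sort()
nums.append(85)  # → [2, 18, 30, 45, 56, 69, 85]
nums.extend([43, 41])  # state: [2, 18, 30, 45, 56, 69, 85, 43, 41]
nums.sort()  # [2, 18, 30, 41, 43, 45, 56, 69, 85]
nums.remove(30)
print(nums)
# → [2, 18, 41, 43, 45, 56, 69, 85]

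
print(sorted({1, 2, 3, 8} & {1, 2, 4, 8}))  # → [1, 2, 8]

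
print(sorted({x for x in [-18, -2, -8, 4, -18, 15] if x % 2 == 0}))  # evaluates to [-18, -8, -2, 4]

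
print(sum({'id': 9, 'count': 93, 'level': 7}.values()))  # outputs 109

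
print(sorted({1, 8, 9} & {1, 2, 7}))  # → [1]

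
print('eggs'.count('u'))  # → 0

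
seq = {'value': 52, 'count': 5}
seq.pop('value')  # 52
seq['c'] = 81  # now {'count': 5, 'c': 81}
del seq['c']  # {'count': 5}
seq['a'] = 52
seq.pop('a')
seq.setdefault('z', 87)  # 87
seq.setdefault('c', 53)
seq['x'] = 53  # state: {'count': 5, 'z': 87, 'c': 53, 'x': 53}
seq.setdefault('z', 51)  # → 87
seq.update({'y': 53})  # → {'count': 5, 'z': 87, 'c': 53, 'x': 53, 'y': 53}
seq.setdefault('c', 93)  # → 53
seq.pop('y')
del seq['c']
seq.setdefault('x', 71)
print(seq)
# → {'count': 5, 'z': 87, 'x': 53}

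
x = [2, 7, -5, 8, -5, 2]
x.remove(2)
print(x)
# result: [7, -5, 8, -5, 2]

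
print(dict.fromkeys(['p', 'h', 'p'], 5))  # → {'p': 5, 'h': 5}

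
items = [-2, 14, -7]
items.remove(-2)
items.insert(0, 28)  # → [28, 14, -7]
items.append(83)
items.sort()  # [-7, 14, 28, 83]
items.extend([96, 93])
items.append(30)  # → [-7, 14, 28, 83, 96, 93, 30]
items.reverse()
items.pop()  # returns -7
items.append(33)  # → [30, 93, 96, 83, 28, 14, 33]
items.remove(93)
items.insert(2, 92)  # [30, 96, 92, 83, 28, 14, 33]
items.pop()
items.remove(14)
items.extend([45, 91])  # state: [30, 96, 92, 83, 28, 45, 91]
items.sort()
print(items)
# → [28, 30, 45, 83, 91, 92, 96]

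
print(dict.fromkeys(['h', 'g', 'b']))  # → {'h': None, 'g': None, 'b': None}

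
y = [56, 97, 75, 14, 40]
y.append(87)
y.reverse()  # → [87, 40, 14, 75, 97, 56]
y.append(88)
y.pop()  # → 88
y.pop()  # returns 56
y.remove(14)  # [87, 40, 75, 97]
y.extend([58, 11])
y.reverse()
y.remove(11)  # [58, 97, 75, 40, 87]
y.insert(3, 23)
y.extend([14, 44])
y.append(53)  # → [58, 97, 75, 23, 40, 87, 14, 44, 53]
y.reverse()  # [53, 44, 14, 87, 40, 23, 75, 97, 58]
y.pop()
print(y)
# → [53, 44, 14, 87, 40, 23, 75, 97]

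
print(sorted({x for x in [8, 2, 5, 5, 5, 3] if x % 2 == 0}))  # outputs [2, 8]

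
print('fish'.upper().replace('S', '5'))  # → FI5H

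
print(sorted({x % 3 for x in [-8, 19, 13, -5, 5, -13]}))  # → [1, 2]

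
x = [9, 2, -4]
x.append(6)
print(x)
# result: [9, 2, -4, 6]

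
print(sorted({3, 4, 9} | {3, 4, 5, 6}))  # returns [3, 4, 5, 6, 9]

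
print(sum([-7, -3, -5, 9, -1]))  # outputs -7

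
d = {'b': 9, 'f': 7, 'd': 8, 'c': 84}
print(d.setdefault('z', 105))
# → 105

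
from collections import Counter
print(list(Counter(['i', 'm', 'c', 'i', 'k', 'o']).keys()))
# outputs ['i', 'm', 'c', 'k', 'o']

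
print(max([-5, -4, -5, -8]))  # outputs -4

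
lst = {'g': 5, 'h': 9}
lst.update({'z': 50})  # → {'g': 5, 'h': 9, 'z': 50}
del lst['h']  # {'g': 5, 'z': 50}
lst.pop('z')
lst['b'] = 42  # {'g': 5, 'b': 42}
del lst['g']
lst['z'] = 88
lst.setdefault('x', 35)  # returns 35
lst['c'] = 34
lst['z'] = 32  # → {'b': 42, 'z': 32, 'x': 35, 'c': 34}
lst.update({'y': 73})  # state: {'b': 42, 'z': 32, 'x': 35, 'c': 34, 'y': 73}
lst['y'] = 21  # {'b': 42, 'z': 32, 'x': 35, 'c': 34, 'y': 21}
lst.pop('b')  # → 42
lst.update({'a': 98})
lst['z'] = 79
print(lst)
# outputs {'z': 79, 'x': 35, 'c': 34, 'y': 21, 'a': 98}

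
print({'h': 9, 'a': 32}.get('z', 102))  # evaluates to 102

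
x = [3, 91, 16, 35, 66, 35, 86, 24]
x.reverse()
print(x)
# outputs [24, 86, 35, 66, 35, 16, 91, 3]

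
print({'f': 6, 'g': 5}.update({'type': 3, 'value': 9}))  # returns None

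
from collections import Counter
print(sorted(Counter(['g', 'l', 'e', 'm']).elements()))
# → ['e', 'g', 'l', 'm']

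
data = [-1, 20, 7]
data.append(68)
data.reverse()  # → [68, 7, 20, -1]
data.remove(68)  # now [7, 20, -1]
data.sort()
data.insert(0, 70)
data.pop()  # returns 20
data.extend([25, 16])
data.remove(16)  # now [70, -1, 7, 25]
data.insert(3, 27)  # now [70, -1, 7, 27, 25]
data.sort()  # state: [-1, 7, 25, 27, 70]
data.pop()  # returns 70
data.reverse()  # [27, 25, 7, -1]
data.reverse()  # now [-1, 7, 25, 27]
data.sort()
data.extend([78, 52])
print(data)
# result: [-1, 7, 25, 27, 78, 52]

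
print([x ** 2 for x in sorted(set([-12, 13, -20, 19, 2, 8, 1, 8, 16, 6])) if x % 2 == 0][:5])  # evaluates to [400, 144, 4, 36, 64]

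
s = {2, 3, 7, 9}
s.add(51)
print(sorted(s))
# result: [2, 3, 7, 9, 51]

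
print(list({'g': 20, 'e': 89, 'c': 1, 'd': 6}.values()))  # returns [20, 89, 1, 6]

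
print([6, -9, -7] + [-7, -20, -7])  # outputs [6, -9, -7, -7, -20, -7]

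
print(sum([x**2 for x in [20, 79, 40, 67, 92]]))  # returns 21194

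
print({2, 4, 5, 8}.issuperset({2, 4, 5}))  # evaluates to True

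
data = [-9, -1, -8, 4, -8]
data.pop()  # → -8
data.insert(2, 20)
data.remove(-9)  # [-1, 20, -8, 4]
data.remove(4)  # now [-1, 20, -8]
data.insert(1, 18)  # [-1, 18, 20, -8]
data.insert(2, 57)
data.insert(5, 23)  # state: [-1, 18, 57, 20, -8, 23]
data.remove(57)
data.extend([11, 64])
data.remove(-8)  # [-1, 18, 20, 23, 11, 64]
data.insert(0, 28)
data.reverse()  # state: [64, 11, 23, 20, 18, -1, 28]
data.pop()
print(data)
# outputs [64, 11, 23, 20, 18, -1]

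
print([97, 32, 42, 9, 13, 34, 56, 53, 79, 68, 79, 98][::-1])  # [98, 79, 68, 79, 53, 56, 34, 13, 9, 42, 32, 97]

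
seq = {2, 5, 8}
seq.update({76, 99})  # {2, 5, 8, 76, 99}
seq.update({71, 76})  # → {2, 5, 8, 71, 76, 99}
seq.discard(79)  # {2, 5, 8, 71, 76, 99}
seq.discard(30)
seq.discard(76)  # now {2, 5, 8, 71, 99}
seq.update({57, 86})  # {2, 5, 8, 57, 71, 86, 99}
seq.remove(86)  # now {2, 5, 8, 57, 71, 99}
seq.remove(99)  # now {2, 5, 8, 57, 71}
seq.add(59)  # {2, 5, 8, 57, 59, 71}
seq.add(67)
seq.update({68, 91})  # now {2, 5, 8, 57, 59, 67, 68, 71, 91}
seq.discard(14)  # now {2, 5, 8, 57, 59, 67, 68, 71, 91}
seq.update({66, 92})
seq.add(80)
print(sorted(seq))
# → [2, 5, 8, 57, 59, 66, 67, 68, 71, 80, 91, 92]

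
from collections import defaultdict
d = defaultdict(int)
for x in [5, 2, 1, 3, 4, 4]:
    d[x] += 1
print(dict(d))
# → {5: 1, 2: 1, 1: 1, 3: 1, 4: 2}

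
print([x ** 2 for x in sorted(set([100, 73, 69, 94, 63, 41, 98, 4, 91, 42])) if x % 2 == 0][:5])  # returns [16, 1764, 8836, 9604, 10000]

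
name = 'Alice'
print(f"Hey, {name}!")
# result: Hey, Alice!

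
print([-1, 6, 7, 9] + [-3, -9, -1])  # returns [-1, 6, 7, 9, -3, -9, -1]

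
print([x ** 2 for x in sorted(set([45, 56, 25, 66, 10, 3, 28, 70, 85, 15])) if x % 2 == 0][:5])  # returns [100, 784, 3136, 4356, 4900]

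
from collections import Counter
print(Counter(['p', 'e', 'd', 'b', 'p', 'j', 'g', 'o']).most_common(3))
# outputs [('p', 2), ('e', 1), ('d', 1)]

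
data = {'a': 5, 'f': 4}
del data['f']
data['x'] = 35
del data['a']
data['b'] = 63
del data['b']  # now {'x': 35}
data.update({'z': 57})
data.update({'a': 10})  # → {'x': 35, 'z': 57, 'a': 10}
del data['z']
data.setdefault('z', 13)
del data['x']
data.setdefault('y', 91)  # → 91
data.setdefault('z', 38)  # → 13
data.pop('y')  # 91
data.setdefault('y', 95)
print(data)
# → {'a': 10, 'z': 13, 'y': 95}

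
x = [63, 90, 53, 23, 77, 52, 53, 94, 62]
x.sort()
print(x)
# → [23, 52, 53, 53, 62, 63, 77, 90, 94]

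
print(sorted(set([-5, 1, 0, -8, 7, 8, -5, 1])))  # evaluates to [-8, -5, 0, 1, 7, 8]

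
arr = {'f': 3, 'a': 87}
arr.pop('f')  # 3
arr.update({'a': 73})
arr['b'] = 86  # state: {'a': 73, 'b': 86}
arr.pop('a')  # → 73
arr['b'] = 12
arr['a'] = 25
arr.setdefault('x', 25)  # 25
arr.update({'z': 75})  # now {'b': 12, 'a': 25, 'x': 25, 'z': 75}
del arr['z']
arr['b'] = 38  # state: {'b': 38, 'a': 25, 'x': 25}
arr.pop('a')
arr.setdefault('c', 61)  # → 61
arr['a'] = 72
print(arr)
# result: {'b': 38, 'x': 25, 'c': 61, 'a': 72}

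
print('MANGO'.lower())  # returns mango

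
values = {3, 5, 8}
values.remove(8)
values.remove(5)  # {3}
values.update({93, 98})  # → {3, 93, 98}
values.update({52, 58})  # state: {3, 52, 58, 93, 98}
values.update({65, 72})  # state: {3, 52, 58, 65, 72, 93, 98}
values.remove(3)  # {52, 58, 65, 72, 93, 98}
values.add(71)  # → {52, 58, 65, 71, 72, 93, 98}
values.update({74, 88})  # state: {52, 58, 65, 71, 72, 74, 88, 93, 98}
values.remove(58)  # {52, 65, 71, 72, 74, 88, 93, 98}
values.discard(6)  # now {52, 65, 71, 72, 74, 88, 93, 98}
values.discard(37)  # {52, 65, 71, 72, 74, 88, 93, 98}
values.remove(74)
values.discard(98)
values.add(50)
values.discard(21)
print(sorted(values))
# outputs [50, 52, 65, 71, 72, 88, 93]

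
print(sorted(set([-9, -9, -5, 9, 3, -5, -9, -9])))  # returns [-9, -5, 3, 9]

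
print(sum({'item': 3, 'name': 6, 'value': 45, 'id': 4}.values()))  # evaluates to 58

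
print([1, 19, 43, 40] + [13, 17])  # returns [1, 19, 43, 40, 13, 17]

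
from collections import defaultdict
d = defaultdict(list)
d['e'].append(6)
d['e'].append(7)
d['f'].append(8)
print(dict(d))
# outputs {'e': [6, 7], 'f': [8]}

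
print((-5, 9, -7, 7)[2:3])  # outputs (-7,)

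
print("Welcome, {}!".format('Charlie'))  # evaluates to Welcome, Charlie!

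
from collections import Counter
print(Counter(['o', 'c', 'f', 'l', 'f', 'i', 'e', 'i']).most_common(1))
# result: [('f', 2)]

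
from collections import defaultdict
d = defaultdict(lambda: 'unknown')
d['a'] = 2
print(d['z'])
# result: unknown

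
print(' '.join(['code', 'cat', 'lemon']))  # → code cat lemon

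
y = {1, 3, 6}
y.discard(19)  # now {1, 3, 6}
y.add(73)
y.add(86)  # {1, 3, 6, 73, 86}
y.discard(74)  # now {1, 3, 6, 73, 86}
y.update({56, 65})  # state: {1, 3, 6, 56, 65, 73, 86}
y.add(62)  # {1, 3, 6, 56, 62, 65, 73, 86}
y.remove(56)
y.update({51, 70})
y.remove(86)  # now {1, 3, 6, 51, 62, 65, 70, 73}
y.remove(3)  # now {1, 6, 51, 62, 65, 70, 73}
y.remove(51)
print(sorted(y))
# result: [1, 6, 62, 65, 70, 73]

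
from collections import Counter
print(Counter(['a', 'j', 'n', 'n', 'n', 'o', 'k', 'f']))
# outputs Counter({'n': 3, 'a': 1, 'j': 1, 'o': 1, 'k': 1, 'f': 1})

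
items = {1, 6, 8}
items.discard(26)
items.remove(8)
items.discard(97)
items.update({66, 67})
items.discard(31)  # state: {1, 6, 66, 67}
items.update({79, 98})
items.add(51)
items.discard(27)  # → {1, 6, 51, 66, 67, 79, 98}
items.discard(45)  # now {1, 6, 51, 66, 67, 79, 98}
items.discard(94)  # {1, 6, 51, 66, 67, 79, 98}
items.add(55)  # {1, 6, 51, 55, 66, 67, 79, 98}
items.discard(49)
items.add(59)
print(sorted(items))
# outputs [1, 6, 51, 55, 59, 66, 67, 79, 98]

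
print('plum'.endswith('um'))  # True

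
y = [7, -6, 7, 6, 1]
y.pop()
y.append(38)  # [7, -6, 7, 6, 38]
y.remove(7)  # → [-6, 7, 6, 38]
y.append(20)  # [-6, 7, 6, 38, 20]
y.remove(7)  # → [-6, 6, 38, 20]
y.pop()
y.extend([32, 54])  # [-6, 6, 38, 32, 54]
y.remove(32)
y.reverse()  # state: [54, 38, 6, -6]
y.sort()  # [-6, 6, 38, 54]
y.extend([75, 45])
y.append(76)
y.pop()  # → 76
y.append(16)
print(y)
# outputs [-6, 6, 38, 54, 75, 45, 16]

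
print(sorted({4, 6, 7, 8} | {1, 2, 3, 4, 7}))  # [1, 2, 3, 4, 6, 7, 8]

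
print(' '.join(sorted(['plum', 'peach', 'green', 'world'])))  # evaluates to green peach plum world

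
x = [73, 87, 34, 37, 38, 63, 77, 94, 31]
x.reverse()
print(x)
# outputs [31, 94, 77, 63, 38, 37, 34, 87, 73]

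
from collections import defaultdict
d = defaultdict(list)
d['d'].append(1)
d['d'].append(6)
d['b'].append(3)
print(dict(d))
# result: {'d': [1, 6], 'b': [3]}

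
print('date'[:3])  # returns dat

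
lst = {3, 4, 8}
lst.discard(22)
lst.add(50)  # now {3, 4, 8, 50}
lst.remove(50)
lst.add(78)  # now {3, 4, 8, 78}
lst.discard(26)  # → {3, 4, 8, 78}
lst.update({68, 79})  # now {3, 4, 8, 68, 78, 79}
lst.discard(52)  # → {3, 4, 8, 68, 78, 79}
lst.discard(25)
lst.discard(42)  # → {3, 4, 8, 68, 78, 79}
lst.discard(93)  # {3, 4, 8, 68, 78, 79}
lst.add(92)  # {3, 4, 8, 68, 78, 79, 92}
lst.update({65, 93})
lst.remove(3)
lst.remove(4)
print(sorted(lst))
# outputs [8, 65, 68, 78, 79, 92, 93]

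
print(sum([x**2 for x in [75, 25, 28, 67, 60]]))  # 15123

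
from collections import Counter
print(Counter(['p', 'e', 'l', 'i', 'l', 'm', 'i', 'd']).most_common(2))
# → [('l', 2), ('i', 2)]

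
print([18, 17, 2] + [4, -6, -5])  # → [18, 17, 2, 4, -6, -5]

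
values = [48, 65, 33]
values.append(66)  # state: [48, 65, 33, 66]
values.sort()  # [33, 48, 65, 66]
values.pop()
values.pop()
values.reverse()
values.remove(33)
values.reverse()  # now [48]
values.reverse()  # [48]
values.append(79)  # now [48, 79]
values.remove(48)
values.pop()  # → 79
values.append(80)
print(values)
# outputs [80]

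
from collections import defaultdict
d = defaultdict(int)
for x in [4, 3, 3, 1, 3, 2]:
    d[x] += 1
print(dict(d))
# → {4: 1, 3: 3, 1: 1, 2: 1}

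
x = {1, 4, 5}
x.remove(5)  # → {1, 4}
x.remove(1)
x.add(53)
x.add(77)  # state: {4, 53, 77}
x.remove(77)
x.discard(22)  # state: {4, 53}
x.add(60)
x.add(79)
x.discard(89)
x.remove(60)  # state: {4, 53, 79}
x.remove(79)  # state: {4, 53}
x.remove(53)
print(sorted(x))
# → [4]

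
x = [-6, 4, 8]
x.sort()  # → [-6, 4, 8]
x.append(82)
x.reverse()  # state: [82, 8, 4, -6]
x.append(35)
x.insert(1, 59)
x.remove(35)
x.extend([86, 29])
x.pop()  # 29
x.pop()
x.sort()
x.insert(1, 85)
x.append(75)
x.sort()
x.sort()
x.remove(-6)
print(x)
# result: [4, 8, 59, 75, 82, 85]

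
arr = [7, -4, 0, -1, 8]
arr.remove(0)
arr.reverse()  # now [8, -1, -4, 7]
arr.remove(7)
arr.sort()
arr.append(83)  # [-4, -1, 8, 83]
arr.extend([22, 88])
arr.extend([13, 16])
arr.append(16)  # [-4, -1, 8, 83, 22, 88, 13, 16, 16]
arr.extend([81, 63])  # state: [-4, -1, 8, 83, 22, 88, 13, 16, 16, 81, 63]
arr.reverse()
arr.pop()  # -4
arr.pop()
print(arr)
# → [63, 81, 16, 16, 13, 88, 22, 83, 8]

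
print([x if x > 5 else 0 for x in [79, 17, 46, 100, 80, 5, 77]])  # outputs [79, 17, 46, 100, 80, 0, 77]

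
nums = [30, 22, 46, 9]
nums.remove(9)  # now [30, 22, 46]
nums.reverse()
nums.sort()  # [22, 30, 46]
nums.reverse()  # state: [46, 30, 22]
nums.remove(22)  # [46, 30]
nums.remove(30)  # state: [46]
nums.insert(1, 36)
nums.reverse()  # [36, 46]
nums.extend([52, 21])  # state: [36, 46, 52, 21]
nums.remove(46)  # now [36, 52, 21]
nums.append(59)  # [36, 52, 21, 59]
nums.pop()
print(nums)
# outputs [36, 52, 21]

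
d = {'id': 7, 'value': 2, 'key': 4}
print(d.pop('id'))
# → 7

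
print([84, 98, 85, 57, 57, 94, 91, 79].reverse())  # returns None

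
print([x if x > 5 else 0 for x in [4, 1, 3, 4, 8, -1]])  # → [0, 0, 0, 0, 8, 0]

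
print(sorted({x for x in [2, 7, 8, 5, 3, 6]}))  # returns [2, 3, 5, 6, 7, 8]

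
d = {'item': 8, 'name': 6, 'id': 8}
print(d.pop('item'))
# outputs 8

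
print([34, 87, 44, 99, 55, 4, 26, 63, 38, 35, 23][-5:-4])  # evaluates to [26]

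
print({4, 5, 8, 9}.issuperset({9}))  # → True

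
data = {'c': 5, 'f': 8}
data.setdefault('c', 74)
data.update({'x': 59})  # {'c': 5, 'f': 8, 'x': 59}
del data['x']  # {'c': 5, 'f': 8}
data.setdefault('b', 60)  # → 60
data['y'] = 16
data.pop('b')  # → 60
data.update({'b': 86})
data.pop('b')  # 86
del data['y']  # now {'c': 5, 'f': 8}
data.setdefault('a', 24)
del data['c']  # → {'f': 8, 'a': 24}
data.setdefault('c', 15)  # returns 15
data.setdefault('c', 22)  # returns 15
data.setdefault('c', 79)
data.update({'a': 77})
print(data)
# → {'f': 8, 'a': 77, 'c': 15}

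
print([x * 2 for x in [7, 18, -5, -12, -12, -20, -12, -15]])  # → [14, 36, -10, -24, -24, -40, -24, -30]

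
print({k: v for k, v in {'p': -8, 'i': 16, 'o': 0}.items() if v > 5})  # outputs {'i': 16}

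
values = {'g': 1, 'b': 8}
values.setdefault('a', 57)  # 57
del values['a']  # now {'g': 1, 'b': 8}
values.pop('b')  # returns 8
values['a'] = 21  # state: {'g': 1, 'a': 21}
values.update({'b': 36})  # {'g': 1, 'a': 21, 'b': 36}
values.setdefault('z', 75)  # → 75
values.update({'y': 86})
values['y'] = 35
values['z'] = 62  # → {'g': 1, 'a': 21, 'b': 36, 'z': 62, 'y': 35}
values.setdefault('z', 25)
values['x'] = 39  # {'g': 1, 'a': 21, 'b': 36, 'z': 62, 'y': 35, 'x': 39}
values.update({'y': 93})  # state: {'g': 1, 'a': 21, 'b': 36, 'z': 62, 'y': 93, 'x': 39}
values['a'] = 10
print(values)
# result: {'g': 1, 'a': 10, 'b': 36, 'z': 62, 'y': 93, 'x': 39}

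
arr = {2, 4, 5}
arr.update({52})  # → {2, 4, 5, 52}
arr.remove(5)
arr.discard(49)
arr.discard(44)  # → {2, 4, 52}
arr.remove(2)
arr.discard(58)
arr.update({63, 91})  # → {4, 52, 63, 91}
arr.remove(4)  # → {52, 63, 91}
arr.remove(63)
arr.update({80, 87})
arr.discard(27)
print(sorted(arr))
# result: [52, 80, 87, 91]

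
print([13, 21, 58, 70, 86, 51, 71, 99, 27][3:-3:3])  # [70]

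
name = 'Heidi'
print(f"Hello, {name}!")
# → Hello, Heidi!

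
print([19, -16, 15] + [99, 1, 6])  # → [19, -16, 15, 99, 1, 6]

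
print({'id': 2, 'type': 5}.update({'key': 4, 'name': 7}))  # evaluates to None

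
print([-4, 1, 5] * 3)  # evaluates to [-4, 1, 5, -4, 1, 5, -4, 1, 5]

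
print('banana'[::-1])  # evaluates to ananab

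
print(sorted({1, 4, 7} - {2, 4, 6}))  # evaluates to [1, 7]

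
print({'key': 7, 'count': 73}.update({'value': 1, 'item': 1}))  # None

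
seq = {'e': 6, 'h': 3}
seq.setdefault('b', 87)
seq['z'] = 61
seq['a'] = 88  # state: {'e': 6, 'h': 3, 'b': 87, 'z': 61, 'a': 88}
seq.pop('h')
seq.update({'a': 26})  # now {'e': 6, 'b': 87, 'z': 61, 'a': 26}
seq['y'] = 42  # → {'e': 6, 'b': 87, 'z': 61, 'a': 26, 'y': 42}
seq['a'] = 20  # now {'e': 6, 'b': 87, 'z': 61, 'a': 20, 'y': 42}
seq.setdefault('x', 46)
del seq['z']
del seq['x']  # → {'e': 6, 'b': 87, 'a': 20, 'y': 42}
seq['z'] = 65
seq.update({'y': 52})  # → {'e': 6, 'b': 87, 'a': 20, 'y': 52, 'z': 65}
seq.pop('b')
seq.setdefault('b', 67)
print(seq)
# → {'e': 6, 'a': 20, 'y': 52, 'z': 65, 'b': 67}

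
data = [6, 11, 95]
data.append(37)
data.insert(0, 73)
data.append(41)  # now [73, 6, 11, 95, 37, 41]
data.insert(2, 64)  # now [73, 6, 64, 11, 95, 37, 41]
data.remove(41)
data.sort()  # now [6, 11, 37, 64, 73, 95]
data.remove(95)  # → [6, 11, 37, 64, 73]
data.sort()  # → [6, 11, 37, 64, 73]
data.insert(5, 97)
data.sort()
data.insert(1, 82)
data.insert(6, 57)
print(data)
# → [6, 82, 11, 37, 64, 73, 57, 97]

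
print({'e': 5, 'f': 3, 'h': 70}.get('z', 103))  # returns 103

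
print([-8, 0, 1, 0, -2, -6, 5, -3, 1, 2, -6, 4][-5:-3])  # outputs [-3, 1]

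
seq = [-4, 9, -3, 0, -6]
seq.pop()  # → -6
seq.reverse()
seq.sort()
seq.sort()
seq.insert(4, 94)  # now [-4, -3, 0, 9, 94]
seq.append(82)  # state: [-4, -3, 0, 9, 94, 82]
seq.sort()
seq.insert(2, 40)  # [-4, -3, 40, 0, 9, 82, 94]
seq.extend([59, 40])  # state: [-4, -3, 40, 0, 9, 82, 94, 59, 40]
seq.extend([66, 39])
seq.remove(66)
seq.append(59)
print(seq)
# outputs [-4, -3, 40, 0, 9, 82, 94, 59, 40, 39, 59]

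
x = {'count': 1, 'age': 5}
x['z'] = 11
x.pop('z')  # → 11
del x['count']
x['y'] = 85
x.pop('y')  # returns 85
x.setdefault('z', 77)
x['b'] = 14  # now {'age': 5, 'z': 77, 'b': 14}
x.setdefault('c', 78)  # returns 78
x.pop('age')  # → 5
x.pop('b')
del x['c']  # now {'z': 77}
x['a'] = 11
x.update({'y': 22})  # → {'z': 77, 'a': 11, 'y': 22}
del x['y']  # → {'z': 77, 'a': 11}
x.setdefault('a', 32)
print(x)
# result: {'z': 77, 'a': 11}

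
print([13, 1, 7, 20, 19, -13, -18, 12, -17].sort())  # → None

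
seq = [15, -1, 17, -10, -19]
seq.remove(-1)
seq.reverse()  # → [-19, -10, 17, 15]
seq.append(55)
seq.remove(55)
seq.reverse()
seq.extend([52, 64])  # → [15, 17, -10, -19, 52, 64]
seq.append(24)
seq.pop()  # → 24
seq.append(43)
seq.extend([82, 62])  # [15, 17, -10, -19, 52, 64, 43, 82, 62]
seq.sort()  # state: [-19, -10, 15, 17, 43, 52, 62, 64, 82]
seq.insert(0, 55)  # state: [55, -19, -10, 15, 17, 43, 52, 62, 64, 82]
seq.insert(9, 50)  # [55, -19, -10, 15, 17, 43, 52, 62, 64, 50, 82]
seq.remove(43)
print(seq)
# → [55, -19, -10, 15, 17, 52, 62, 64, 50, 82]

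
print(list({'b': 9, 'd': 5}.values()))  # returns [9, 5]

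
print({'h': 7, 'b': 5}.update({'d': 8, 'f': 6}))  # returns None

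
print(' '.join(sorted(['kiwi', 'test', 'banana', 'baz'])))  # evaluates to banana baz kiwi test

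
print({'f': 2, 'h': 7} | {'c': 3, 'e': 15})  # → {'f': 2, 'h': 7, 'c': 3, 'e': 15}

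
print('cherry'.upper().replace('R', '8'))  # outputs CHE88Y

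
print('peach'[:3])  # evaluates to pea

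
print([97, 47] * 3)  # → [97, 47, 97, 47, 97, 47]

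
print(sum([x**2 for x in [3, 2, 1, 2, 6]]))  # 54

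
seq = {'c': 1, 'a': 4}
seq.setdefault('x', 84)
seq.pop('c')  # 1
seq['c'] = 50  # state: {'a': 4, 'x': 84, 'c': 50}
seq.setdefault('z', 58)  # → 58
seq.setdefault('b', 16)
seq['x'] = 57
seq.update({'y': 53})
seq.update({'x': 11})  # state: {'a': 4, 'x': 11, 'c': 50, 'z': 58, 'b': 16, 'y': 53}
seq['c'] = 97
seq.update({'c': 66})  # {'a': 4, 'x': 11, 'c': 66, 'z': 58, 'b': 16, 'y': 53}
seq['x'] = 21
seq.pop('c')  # 66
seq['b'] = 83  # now {'a': 4, 'x': 21, 'z': 58, 'b': 83, 'y': 53}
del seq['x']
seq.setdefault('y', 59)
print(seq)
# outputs {'a': 4, 'z': 58, 'b': 83, 'y': 53}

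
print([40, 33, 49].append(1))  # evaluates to None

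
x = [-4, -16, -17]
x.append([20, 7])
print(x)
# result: [-4, -16, -17, [20, 7]]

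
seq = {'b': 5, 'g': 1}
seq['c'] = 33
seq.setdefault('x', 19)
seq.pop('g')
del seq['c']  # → {'b': 5, 'x': 19}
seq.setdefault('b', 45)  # 5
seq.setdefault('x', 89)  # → 19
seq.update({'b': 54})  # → {'b': 54, 'x': 19}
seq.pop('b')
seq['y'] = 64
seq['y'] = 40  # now {'x': 19, 'y': 40}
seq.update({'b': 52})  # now {'x': 19, 'y': 40, 'b': 52}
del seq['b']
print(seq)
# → {'x': 19, 'y': 40}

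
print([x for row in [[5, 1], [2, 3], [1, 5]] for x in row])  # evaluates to [5, 1, 2, 3, 1, 5]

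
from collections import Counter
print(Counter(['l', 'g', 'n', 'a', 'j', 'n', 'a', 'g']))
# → Counter({'g': 2, 'n': 2, 'a': 2, 'l': 1, 'j': 1})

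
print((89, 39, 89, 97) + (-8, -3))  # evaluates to (89, 39, 89, 97, -8, -3)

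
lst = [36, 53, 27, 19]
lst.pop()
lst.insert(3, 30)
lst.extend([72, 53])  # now [36, 53, 27, 30, 72, 53]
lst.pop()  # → 53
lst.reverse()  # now [72, 30, 27, 53, 36]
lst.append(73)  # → [72, 30, 27, 53, 36, 73]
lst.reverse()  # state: [73, 36, 53, 27, 30, 72]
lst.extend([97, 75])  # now [73, 36, 53, 27, 30, 72, 97, 75]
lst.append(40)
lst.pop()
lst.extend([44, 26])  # [73, 36, 53, 27, 30, 72, 97, 75, 44, 26]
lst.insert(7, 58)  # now [73, 36, 53, 27, 30, 72, 97, 58, 75, 44, 26]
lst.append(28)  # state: [73, 36, 53, 27, 30, 72, 97, 58, 75, 44, 26, 28]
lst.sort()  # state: [26, 27, 28, 30, 36, 44, 53, 58, 72, 73, 75, 97]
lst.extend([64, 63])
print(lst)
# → [26, 27, 28, 30, 36, 44, 53, 58, 72, 73, 75, 97, 64, 63]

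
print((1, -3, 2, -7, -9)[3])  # -7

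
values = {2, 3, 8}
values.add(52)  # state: {2, 3, 8, 52}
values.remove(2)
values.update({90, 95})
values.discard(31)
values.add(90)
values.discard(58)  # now {3, 8, 52, 90, 95}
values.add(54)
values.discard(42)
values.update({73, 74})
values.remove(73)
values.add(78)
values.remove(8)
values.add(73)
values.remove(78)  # {3, 52, 54, 73, 74, 90, 95}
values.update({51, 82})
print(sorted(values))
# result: [3, 51, 52, 54, 73, 74, 82, 90, 95]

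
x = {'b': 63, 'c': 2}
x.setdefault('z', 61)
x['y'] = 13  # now {'b': 63, 'c': 2, 'z': 61, 'y': 13}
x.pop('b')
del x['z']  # {'c': 2, 'y': 13}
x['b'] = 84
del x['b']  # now {'c': 2, 'y': 13}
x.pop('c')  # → 2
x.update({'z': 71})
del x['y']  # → {'z': 71}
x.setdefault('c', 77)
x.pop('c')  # 77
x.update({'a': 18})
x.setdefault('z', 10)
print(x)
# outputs {'z': 71, 'a': 18}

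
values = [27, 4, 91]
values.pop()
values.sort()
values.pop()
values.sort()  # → [4]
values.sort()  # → [4]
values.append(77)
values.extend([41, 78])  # [4, 77, 41, 78]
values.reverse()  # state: [78, 41, 77, 4]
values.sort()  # [4, 41, 77, 78]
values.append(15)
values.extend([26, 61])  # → [4, 41, 77, 78, 15, 26, 61]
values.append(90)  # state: [4, 41, 77, 78, 15, 26, 61, 90]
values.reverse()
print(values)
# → [90, 61, 26, 15, 78, 77, 41, 4]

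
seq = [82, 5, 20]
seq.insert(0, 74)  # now [74, 82, 5, 20]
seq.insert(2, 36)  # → [74, 82, 36, 5, 20]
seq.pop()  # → 20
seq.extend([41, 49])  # [74, 82, 36, 5, 41, 49]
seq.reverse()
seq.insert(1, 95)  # [49, 95, 41, 5, 36, 82, 74]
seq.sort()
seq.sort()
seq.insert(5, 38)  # [5, 36, 41, 49, 74, 38, 82, 95]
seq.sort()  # [5, 36, 38, 41, 49, 74, 82, 95]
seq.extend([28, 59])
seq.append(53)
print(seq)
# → [5, 36, 38, 41, 49, 74, 82, 95, 28, 59, 53]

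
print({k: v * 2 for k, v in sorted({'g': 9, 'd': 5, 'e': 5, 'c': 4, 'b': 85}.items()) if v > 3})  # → {'b': 170, 'c': 8, 'd': 10, 'e': 10, 'g': 18}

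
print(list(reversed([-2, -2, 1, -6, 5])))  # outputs [5, -6, 1, -2, -2]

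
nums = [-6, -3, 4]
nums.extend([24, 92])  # [-6, -3, 4, 24, 92]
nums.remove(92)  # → [-6, -3, 4, 24]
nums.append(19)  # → [-6, -3, 4, 24, 19]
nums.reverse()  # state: [19, 24, 4, -3, -6]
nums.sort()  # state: [-6, -3, 4, 19, 24]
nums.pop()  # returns 24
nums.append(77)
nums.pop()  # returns 77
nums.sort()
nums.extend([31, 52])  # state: [-6, -3, 4, 19, 31, 52]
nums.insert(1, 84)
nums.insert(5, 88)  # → [-6, 84, -3, 4, 19, 88, 31, 52]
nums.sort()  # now [-6, -3, 4, 19, 31, 52, 84, 88]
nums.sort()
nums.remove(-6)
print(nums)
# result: [-3, 4, 19, 31, 52, 84, 88]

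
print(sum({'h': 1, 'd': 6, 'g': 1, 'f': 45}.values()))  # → 53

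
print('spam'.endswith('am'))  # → True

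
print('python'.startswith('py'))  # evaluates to True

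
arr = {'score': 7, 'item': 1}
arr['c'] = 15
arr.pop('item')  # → 1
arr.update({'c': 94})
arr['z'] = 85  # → {'score': 7, 'c': 94, 'z': 85}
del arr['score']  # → {'c': 94, 'z': 85}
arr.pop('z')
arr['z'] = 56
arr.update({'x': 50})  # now {'c': 94, 'z': 56, 'x': 50}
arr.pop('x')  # 50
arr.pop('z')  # 56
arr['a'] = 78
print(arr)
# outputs {'c': 94, 'a': 78}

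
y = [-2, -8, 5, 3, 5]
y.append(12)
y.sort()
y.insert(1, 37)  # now [-8, 37, -2, 3, 5, 5, 12]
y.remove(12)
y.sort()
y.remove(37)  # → [-8, -2, 3, 5, 5]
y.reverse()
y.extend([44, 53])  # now [5, 5, 3, -2, -8, 44, 53]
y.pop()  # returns 53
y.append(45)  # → [5, 5, 3, -2, -8, 44, 45]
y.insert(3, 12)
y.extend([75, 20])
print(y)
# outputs [5, 5, 3, 12, -2, -8, 44, 45, 75, 20]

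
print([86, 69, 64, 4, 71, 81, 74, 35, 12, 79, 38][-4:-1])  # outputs [35, 12, 79]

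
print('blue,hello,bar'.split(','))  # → ['blue', 'hello', 'bar']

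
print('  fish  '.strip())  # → fish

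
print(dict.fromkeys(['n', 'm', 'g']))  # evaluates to {'n': None, 'm': None, 'g': None}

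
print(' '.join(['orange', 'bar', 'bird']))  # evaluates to orange bar bird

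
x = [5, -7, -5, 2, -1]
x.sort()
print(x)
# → [-7, -5, -1, 2, 5]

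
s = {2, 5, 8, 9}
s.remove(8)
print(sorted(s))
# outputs [2, 5, 9]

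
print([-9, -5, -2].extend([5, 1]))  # None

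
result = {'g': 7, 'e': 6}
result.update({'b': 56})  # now {'g': 7, 'e': 6, 'b': 56}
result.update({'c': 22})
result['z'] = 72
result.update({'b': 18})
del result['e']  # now {'g': 7, 'b': 18, 'c': 22, 'z': 72}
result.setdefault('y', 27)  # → 27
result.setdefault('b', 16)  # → 18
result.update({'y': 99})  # {'g': 7, 'b': 18, 'c': 22, 'z': 72, 'y': 99}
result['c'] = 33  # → {'g': 7, 'b': 18, 'c': 33, 'z': 72, 'y': 99}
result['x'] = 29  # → {'g': 7, 'b': 18, 'c': 33, 'z': 72, 'y': 99, 'x': 29}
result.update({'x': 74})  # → {'g': 7, 'b': 18, 'c': 33, 'z': 72, 'y': 99, 'x': 74}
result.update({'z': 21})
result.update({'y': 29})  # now {'g': 7, 'b': 18, 'c': 33, 'z': 21, 'y': 29, 'x': 74}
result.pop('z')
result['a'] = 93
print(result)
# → {'g': 7, 'b': 18, 'c': 33, 'y': 29, 'x': 74, 'a': 93}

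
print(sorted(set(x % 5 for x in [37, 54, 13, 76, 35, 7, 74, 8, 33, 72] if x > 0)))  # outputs [0, 1, 2, 3, 4]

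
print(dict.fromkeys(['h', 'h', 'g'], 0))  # {'h': 0, 'g': 0}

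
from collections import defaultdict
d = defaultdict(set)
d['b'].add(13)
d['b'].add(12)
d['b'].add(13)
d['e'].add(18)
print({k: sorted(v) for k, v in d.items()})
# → {'b': [12, 13], 'e': [18]}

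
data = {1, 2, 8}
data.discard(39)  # {1, 2, 8}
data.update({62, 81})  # {1, 2, 8, 62, 81}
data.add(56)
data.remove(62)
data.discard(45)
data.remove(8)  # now {1, 2, 56, 81}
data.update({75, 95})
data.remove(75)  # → {1, 2, 56, 81, 95}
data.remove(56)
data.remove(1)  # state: {2, 81, 95}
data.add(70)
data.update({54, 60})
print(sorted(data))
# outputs [2, 54, 60, 70, 81, 95]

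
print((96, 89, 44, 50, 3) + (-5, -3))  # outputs (96, 89, 44, 50, 3, -5, -3)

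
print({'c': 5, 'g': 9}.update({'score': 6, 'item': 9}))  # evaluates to None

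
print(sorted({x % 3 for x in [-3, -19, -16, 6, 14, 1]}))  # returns [0, 1, 2]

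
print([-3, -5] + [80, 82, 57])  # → [-3, -5, 80, 82, 57]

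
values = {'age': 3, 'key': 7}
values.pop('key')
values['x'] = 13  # {'age': 3, 'x': 13}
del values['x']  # {'age': 3}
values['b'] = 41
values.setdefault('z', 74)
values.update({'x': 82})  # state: {'age': 3, 'b': 41, 'z': 74, 'x': 82}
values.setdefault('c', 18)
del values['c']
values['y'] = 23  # {'age': 3, 'b': 41, 'z': 74, 'x': 82, 'y': 23}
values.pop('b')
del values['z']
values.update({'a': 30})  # {'age': 3, 'x': 82, 'y': 23, 'a': 30}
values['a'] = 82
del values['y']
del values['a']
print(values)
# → {'age': 3, 'x': 82}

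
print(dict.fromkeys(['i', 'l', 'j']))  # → {'i': None, 'l': None, 'j': None}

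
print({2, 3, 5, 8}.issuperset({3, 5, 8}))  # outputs True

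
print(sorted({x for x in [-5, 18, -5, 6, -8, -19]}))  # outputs [-19, -8, -5, 6, 18]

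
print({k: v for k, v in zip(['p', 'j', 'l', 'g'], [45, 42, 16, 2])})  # {'p': 45, 'j': 42, 'l': 16, 'g': 2}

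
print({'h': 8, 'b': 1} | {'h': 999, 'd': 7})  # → {'h': 999, 'b': 1, 'd': 7}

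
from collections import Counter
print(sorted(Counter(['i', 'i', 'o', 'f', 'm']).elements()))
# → ['f', 'i', 'i', 'm', 'o']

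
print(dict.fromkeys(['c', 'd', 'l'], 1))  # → {'c': 1, 'd': 1, 'l': 1}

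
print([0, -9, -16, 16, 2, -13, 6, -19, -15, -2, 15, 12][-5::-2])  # [-19, -13, 16, -9]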